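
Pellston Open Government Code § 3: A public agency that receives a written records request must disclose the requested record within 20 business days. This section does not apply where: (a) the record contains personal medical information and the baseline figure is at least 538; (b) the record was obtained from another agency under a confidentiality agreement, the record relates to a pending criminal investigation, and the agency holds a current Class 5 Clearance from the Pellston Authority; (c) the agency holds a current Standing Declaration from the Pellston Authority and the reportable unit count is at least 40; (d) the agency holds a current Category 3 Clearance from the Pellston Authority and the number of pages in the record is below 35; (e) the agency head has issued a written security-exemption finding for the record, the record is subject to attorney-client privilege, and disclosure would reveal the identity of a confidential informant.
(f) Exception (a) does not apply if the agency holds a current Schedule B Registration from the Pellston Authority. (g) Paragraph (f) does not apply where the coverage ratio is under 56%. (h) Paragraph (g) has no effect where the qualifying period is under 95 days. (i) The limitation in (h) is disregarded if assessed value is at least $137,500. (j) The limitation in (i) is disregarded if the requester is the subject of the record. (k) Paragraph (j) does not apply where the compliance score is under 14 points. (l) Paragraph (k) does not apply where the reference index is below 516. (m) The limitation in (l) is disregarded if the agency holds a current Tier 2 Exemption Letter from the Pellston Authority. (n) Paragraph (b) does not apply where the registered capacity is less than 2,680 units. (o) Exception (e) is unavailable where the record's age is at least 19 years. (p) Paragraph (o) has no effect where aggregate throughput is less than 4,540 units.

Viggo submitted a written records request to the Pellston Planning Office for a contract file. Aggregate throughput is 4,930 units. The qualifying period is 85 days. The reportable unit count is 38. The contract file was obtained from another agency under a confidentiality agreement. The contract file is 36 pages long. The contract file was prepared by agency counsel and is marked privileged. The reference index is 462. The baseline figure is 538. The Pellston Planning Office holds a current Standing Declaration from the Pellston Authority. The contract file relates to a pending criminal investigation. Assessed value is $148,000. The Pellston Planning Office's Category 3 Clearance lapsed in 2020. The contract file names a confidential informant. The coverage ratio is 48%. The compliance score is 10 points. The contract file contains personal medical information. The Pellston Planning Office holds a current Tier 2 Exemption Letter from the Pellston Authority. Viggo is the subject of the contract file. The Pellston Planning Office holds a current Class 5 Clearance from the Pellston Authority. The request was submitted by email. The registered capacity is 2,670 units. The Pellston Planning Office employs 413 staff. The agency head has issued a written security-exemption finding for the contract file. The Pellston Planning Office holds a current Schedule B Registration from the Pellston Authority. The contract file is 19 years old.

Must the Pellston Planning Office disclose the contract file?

Exception (a)'s conditions are all satisfied: the contract file contains personal medical information; the baseline figure is 538, meeting the 538 threshold. As to paragraphs (f)–(m): (f) would limit (a) — a current Schedule B Registration is held — but (g) sets (f) aside: (g) operates — the coverage ratio is 48%, under the 56% limit. (h) is engaged (the qualifying period is 85 days, under the 95 days limit), but is overridden by (i): (i) operates against (h): assessed value is $148,000, meeting the $137,500 threshold. (j) would limit (i) — Viggo is the subject of the contract file — but (k) sets (j) aside: (k) operates against (j): the compliance score is 10 points, under the 14 points limit. (l) is triggered (the reference index is 462, below the 516 limit), but is set aside by (m): (m) is engaged — a current Tier 2 Exemption Letter is held. (a) remains available.
Exception (b): the contract file was obtained under a confidentiality agreement; the contract file relates to a pending investigation; a current Class 5 Clearance is held — every condition holds. But: (n) is engaged — the registered capacity is 2,670 units, less than the 2,680 units limit. (b) is therefore removed.
Exception (c) fails — the reportable unit count is 38, short of 40.
Exception (d) does not apply: no current Category 3 Clearance is held.
Exception (e): a written security-exemption finding has been issued; the contract file is privileged; the contract file names a confidential informant — every condition holds. Turning to paragraphs (o)–(p): (o) operates — the record's age is 19 years, meeting the 19 years threshold. (p), which would lift (o), is not triggered — aggregate throughput is 4,930 units, not less than 4,540 units. Exception (e) does not apply.

No — exception (a) applies; the Pellston Planning Office is not required to disclose the contract file.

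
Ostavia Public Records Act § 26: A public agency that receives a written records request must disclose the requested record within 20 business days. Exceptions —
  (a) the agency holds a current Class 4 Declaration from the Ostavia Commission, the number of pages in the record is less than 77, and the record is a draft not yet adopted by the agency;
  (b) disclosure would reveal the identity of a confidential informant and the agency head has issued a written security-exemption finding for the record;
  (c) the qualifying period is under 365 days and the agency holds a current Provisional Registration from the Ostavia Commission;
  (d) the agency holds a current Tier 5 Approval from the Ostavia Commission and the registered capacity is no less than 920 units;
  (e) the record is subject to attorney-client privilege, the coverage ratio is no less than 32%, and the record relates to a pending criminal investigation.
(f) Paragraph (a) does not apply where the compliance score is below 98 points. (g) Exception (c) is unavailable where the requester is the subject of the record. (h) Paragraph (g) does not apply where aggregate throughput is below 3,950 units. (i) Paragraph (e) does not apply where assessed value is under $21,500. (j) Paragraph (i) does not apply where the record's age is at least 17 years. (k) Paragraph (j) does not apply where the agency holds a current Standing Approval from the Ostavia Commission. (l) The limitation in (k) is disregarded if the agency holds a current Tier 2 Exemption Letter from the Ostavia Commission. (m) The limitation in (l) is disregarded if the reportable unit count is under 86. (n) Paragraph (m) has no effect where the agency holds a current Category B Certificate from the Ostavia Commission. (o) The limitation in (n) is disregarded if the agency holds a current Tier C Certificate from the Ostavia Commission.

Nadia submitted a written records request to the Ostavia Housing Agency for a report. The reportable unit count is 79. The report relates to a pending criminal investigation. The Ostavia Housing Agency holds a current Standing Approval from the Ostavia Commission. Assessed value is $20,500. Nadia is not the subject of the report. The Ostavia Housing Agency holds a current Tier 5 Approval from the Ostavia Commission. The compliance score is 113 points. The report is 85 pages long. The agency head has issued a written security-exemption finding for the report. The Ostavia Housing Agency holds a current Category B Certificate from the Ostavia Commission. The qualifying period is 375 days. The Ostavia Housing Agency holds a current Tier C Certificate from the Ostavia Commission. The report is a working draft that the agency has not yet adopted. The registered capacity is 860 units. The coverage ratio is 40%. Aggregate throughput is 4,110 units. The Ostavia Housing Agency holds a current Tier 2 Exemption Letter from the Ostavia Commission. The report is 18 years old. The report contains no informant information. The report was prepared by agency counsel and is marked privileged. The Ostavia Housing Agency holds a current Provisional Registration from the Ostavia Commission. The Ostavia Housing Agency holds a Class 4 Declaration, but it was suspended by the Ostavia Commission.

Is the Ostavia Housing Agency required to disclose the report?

Exception (a) fails — no current Class 4 Declaration is held.
Exception (b) does not apply: the report contains no informant information.
Exception (c) fails — the qualifying period is 375 days, not under 365 days.
Exception (d) requires that the registered capacity is no less than 920 units; but the registered capacity is 860 units, short of 920 units, so (d) is unavailable.
Exception (e) is satisfied on its face — the report is privileged; the coverage ratio is 40%, meeting the 32% threshold; the report relates to a pending investigation. Turning to paragraphs (i)–(o): (i) operates against (e): assessed value is $20,500, under the $21,500 limit. (j) is engaged (the record's age is 18 years, meeting the 17 years threshold), but is itself disapplied by (k): (k) operates against (j): a current Standing Approval is held. (l) is triggered (a current Tier 2 Exemption Letter is held), but is itself disapplied by (m): (m) operates against (l): the reportable unit count is 79, under the 86 limit. (n) applies (a current Category B Certificate is held), but is displaced by (o): (o) operates — a current Tier C Certificate is held. Exception (e) does not apply.
None of the exceptions is available; § 26 applies in full.

Yes — the Ostavia Housing Agency must disclose the report.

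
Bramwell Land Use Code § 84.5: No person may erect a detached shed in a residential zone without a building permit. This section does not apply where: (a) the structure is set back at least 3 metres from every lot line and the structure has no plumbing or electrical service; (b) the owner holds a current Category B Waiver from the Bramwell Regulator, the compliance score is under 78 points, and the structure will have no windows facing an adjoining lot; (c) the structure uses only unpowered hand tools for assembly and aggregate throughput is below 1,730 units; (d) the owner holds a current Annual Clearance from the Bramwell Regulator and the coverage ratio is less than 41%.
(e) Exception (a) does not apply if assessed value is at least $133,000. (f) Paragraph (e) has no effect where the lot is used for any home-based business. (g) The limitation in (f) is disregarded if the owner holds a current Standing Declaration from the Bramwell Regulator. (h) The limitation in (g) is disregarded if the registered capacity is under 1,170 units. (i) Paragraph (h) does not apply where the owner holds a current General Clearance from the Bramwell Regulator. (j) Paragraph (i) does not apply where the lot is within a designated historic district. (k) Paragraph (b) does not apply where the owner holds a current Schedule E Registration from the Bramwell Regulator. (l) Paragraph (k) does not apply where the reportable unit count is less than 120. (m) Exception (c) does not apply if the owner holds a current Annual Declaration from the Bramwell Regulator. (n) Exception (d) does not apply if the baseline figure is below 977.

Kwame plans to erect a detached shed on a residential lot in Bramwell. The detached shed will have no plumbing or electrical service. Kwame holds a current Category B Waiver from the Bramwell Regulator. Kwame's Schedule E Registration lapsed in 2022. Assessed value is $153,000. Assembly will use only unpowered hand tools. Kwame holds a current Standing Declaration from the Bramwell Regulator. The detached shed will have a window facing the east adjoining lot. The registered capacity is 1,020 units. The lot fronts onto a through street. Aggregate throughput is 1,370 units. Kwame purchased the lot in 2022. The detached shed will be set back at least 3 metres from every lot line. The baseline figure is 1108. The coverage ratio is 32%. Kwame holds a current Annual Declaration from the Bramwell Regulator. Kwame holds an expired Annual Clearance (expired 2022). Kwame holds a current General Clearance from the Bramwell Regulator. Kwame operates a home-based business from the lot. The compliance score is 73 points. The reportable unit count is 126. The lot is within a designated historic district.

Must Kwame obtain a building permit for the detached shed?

No — exception (a) applies; Kwame does not need a building permit.

Exception (a)'s conditions are all satisfied: the setback is at least 3 m on every side; there is no plumbing or electrical service. Under paragraphs (e)–(j): (e) would limit (a) — assessed value is $153,000, meeting the $133,000 threshold — but (f) sets (e) aside: (f) operates against (e): a home-based business operates on the lot. (g) is engaged (a current Standing Declaration is held), but is displaced by (h): (h) operates against (g): the registered capacity is 1,020 units, under the 1,170 units limit. (i) would limit (h) — a current General Clearance is held — but (j) sets (i) aside: (j) operates against (i): the lot is in a historic district. So (a) applies.
Exception (b) does not apply: a window faces an adjoining lot.
Exception (c): assembly uses only hand tools; aggregate throughput is 1,370 units, below the 1,730 units limit — every condition holds. However, paragraph (m) must be considered: (m) operates against (c): a current Annual Declaration is held. (c) is therefore removed.
Exception (d) requires that the owner holds a current Annual Clearance from the Bramwell Regulator; but there is no Annual Clearance in force, so (d) is unavailable.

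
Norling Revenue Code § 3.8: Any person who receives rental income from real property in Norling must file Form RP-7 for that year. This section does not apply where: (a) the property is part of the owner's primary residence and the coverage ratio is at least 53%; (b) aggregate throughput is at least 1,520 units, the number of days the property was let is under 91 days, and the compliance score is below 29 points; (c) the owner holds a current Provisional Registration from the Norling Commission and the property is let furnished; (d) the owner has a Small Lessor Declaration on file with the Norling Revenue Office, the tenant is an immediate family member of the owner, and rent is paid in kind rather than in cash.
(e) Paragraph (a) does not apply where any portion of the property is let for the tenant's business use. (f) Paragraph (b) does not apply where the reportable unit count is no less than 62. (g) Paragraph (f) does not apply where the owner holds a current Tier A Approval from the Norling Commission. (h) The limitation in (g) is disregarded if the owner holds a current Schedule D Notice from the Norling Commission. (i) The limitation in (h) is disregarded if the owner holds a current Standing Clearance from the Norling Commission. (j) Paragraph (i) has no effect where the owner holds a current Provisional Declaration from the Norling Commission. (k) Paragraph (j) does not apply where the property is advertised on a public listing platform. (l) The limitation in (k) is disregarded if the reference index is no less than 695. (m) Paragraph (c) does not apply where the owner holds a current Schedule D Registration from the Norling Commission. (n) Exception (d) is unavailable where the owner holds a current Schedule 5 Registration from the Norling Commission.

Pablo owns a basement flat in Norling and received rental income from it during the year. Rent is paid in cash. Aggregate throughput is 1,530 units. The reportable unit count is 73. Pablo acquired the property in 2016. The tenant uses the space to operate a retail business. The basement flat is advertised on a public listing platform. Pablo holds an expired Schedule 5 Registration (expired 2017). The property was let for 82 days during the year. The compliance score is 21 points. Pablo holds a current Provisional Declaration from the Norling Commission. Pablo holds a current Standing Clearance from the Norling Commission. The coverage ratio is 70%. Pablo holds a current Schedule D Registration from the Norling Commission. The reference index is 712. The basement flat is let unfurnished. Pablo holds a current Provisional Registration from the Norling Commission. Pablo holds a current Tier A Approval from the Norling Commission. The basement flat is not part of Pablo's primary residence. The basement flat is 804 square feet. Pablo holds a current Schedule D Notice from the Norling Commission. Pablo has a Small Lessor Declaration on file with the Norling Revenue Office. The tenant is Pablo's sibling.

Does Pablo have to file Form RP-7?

Exception (a) does not apply: the basement flat is not part of the primary residence.
Exception (b): aggregate throughput is 1,530 units, meeting the 1,520 units threshold; the number of days the property was let is 82 days, under the 91 days limit; the compliance score is 21 points, below the 29 points limit — every condition holds. However, paragraphs (f)–(l) must be considered: (f) applies — the reportable unit count is 73, meeting the 62 threshold. (g) would limit (f) — a current Tier A Approval is held — but (h) sets (g) aside: (h) operates against (g): a current Schedule D Notice is held. (i) would limit (h) — a current Standing Clearance is held — but (j) sets (i) aside: (j) is triggered — a current Provisional Declaration is held. (k) would limit (j) — the property is publicly advertised — but (l) sets (k) aside: (l) operates against (k): the reference index is 712, meeting the 695 threshold. (b) is therefore removed.
Exception (c) does not apply: the property is let unfurnished.
Exception (d) requires that rent is paid in kind rather than in cash; but rent is paid in cash, so (d) is unavailable.
No exception is made out. Pablo falls within the general rule.

Yes — Pablo must file Form RP-7.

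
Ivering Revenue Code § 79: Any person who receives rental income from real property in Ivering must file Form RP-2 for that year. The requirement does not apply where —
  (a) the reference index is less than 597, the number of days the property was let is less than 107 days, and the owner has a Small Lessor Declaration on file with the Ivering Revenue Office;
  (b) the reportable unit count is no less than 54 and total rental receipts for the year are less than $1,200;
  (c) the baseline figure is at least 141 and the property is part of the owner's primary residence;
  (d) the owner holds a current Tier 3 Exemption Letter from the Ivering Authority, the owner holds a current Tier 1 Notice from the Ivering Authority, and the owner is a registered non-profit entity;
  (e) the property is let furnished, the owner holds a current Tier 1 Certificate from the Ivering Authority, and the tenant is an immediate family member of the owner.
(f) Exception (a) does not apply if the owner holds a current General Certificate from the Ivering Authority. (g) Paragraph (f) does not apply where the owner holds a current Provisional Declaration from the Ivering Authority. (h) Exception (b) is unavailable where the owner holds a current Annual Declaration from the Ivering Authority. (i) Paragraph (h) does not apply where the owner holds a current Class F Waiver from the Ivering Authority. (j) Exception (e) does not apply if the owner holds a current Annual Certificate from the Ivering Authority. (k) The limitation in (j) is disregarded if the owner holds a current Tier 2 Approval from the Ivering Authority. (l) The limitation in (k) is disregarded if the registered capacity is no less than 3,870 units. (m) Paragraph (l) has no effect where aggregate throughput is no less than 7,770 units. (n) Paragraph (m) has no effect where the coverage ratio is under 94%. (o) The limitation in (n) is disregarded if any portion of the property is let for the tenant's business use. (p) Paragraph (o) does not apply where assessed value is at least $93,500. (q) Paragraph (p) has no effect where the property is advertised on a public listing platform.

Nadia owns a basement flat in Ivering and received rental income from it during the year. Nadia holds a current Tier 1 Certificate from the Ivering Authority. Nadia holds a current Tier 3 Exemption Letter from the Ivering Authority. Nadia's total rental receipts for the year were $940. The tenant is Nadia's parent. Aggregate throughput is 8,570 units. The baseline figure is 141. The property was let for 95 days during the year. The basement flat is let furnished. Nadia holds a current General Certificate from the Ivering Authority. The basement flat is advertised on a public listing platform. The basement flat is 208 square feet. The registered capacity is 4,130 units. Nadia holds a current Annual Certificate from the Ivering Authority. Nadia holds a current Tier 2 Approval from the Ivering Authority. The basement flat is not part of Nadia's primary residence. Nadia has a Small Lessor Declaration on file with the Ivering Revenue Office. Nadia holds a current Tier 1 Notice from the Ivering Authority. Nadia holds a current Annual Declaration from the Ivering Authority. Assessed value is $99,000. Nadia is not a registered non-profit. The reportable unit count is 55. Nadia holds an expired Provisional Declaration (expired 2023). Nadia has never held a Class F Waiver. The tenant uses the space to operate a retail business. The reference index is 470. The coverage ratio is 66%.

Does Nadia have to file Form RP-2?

No — exception (e) applies; Nadia is not required to file Form RP-2.

Exception (a): the reference index is 470, less than the 597 limit; the number of days the property was let is 95 days, less than the 107 days limit; a Small Lessor Declaration is on file — every condition holds. However, paragraphs (f)–(g) must be considered: (f) operates against (a): a current General Certificate is held. (g), which would lift (f), does not operate here — the Provisional Declaration is not current. (a) is therefore removed.
Exception (b) is satisfied on its face — the reportable unit count is 55, meeting the 54 threshold; total rental receipts for the year are $940, less than the $1,200 limit. However, paragraphs (h)–(i) must be considered: (h) is engaged — a current Annual Declaration is held. (i) is not engaged (no current Class F Waiver is held), so (h) stands. (b) is therefore removed.
Exception (c) fails — the basement flat is not part of the primary residence.
Exception (d) fails — Nadia is not a registered non-profit.
Exception (e)'s conditions are all satisfied: the property is let furnished; a current Tier 1 Certificate is held; the tenant is an immediate family member. Applying paragraphs (j)–(q): (j) would limit (e) — a current Annual Certificate is held — but (k) sets (j) aside: (k) operates against (j): a current Tier 2 Approval is held. (l) applies (the registered capacity is 4,130 units, meeting the 3,870 units threshold), but is itself disapplied by (m): (m) applies — aggregate throughput is 8,570 units, meeting the 7,770 units threshold. (n) would limit (m) — the coverage ratio is 66%, under the 94% limit — but (o) sets (n) aside: (o) applies — the space is let for business use. (p) applies (assessed value is $99,000, meeting the $93,500 threshold), but is overridden by (q): (q) operates against (p): the property is publicly advertised. (e) remains available.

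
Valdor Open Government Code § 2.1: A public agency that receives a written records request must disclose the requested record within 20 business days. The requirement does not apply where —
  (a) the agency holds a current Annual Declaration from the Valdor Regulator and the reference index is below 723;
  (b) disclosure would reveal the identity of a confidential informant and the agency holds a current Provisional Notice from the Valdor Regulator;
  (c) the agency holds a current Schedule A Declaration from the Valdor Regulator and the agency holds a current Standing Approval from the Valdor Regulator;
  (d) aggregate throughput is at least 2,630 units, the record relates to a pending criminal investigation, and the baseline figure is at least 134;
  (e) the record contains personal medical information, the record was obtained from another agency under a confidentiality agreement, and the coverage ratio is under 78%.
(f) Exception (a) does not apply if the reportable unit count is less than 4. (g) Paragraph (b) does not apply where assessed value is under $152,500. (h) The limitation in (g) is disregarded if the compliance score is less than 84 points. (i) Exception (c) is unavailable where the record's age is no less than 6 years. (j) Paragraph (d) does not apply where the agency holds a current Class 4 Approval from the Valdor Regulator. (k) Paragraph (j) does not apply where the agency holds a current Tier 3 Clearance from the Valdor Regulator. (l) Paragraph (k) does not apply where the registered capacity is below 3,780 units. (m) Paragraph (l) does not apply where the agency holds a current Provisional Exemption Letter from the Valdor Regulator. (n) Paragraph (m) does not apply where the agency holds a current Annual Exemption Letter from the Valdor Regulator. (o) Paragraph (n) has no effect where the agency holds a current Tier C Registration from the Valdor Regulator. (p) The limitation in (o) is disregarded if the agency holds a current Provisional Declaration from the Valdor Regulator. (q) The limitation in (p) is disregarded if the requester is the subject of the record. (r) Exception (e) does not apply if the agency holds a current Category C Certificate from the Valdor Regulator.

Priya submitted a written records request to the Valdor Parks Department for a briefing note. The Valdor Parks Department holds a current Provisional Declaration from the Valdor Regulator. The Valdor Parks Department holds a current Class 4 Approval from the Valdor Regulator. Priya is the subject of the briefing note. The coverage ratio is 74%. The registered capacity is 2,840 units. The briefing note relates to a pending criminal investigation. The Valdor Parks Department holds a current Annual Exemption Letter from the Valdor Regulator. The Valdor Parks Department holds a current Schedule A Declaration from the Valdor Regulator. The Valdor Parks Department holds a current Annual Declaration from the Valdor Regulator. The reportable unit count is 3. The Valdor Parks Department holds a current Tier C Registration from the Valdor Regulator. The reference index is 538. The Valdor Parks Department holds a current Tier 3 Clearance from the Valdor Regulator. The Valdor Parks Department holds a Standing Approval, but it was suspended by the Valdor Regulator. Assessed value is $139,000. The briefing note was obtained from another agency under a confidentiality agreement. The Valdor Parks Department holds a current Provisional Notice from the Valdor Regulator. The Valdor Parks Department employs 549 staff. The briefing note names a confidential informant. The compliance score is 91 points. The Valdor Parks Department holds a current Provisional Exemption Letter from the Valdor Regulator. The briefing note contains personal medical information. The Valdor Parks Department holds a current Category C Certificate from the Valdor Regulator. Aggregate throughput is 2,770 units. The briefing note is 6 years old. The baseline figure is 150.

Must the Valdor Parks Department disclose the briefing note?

No — exception (d) applies; the Valdor Parks Department is not required to disclose the briefing note.

Exception (a) is satisfied on its face — a current Annual Declaration is held; the reference index is 538, below the 723 limit. Turning to paragraph (f): (f) applies — the reportable unit count is 3, less than the 4 limit. Exception (a) does not apply.
Exception (b): the briefing note names a confidential informant; a current Provisional Notice is held — every condition holds. But applying paragraphs (g)–(h): (g) operates against (b): assessed value is $139,000, under the $152,500 limit. (h) does not operate here (the compliance score is 91 points, not less than 84 points), so (g) stands. Exception (b) does not apply.
Exception (c) does not apply: the Standing Approval is not current.
Exception (d) is satisfied on its face — aggregate throughput is 2,770 units, meeting the 2,630 units threshold; the briefing note relates to a pending investigation; the baseline figure is 150, meeting the 134 threshold. Considering the limiting provisions: (j) would limit (d) — a current Class 4 Approval is held — but (k) sets (j) aside: (k) operates — a current Tier 3 Clearance is held. (l) would limit (k) — the registered capacity is 2,840 units, below the 3,780 units limit — but (m) sets (l) aside: (m) is triggered — a current Provisional Exemption Letter is held. (n) would limit (m) — a current Annual Exemption Letter is held — but (o) sets (n) aside: (o) operates against (n): a current Tier C Registration is held. (p) would limit (o) — a current Provisional Declaration is held — but (q) sets (p) aside: (q) is triggered — Priya is the subject of the briefing note. Exception (d) stands.
All of (e)'s requirements are met (the briefing note contains personal medical information; the briefing note was obtained under a confidentiality agreement; the coverage ratio is 74%, under the 78% limit). But: (r) is engaged — a current Category C Certificate is held. (e) is therefore removed.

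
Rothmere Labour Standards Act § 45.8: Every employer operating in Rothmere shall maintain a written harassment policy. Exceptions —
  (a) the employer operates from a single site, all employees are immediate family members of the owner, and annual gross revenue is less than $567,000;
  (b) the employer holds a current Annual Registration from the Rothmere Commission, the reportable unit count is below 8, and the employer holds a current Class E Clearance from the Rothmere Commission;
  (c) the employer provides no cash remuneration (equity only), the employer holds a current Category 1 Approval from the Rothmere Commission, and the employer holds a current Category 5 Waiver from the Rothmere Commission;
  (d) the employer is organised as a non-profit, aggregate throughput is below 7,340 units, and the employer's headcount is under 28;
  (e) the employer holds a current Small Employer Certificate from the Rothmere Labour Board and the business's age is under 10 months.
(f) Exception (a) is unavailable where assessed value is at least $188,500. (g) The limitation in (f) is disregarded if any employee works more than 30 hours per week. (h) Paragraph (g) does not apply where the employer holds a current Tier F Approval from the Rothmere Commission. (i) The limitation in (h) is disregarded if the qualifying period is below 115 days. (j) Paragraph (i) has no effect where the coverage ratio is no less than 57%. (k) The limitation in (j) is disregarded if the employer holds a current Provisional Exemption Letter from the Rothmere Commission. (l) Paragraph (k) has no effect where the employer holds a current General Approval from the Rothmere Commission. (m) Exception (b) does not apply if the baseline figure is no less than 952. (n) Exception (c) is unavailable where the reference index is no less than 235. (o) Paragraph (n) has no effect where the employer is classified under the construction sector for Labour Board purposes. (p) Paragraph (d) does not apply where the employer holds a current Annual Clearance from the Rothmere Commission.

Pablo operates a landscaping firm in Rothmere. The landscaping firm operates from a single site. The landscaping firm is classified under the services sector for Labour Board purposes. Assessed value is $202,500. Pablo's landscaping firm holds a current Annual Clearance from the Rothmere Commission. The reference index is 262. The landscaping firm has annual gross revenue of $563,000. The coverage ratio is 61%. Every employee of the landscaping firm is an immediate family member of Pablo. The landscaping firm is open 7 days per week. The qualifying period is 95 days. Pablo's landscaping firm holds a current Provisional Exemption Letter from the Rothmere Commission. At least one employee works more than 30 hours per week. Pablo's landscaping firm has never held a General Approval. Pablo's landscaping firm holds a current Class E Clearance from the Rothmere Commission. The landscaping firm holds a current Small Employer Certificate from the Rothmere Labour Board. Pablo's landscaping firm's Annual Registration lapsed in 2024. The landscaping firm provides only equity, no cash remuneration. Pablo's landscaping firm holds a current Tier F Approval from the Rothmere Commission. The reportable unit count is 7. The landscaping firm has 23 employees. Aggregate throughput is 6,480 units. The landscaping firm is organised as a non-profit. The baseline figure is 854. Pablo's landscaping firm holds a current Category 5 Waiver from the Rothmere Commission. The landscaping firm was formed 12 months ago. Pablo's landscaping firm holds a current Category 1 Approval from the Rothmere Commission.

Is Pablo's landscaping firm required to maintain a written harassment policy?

No — exception (a) applies; Pablo's landscaping firm is not required to maintain a written harassment policy.

Exception (a) is satisfied on its face — the employer operates from a single site; every employee is an immediate family member; annual gross revenue is $563,000, less than the $567,000 limit. Applying paragraphs (f)–(l): (f) would limit (a) — assessed value is $202,500, meeting the $188,500 threshold — but (g) sets (f) aside: (g) is engaged — at least one employee exceeds 30 hours/week. (h) would limit (g) — a current Tier F Approval is held — but (i) sets (h) aside: (i) applies — the qualifying period is 95 days, below the 115 days limit. (j) is triggered (the coverage ratio is 61%, meeting the 57% threshold), but is set aside by (k): (k) applies — a current Provisional Exemption Letter is held. (l) is inapplicable (there is no General Approval in force), so (k) stands. (a) remains available.
Exception (b) fails — no current Annual Registration is held.
Exception (c) is satisfied on its face — remuneration is equity-only; a current Category 1 Approval is held; a current Category 5 Waiver is held. But: (n) operates — the reference index is 262, meeting the 235 threshold. (o) is not triggered (the landscaping firm is classified under the services sector), so (n) stands. So (c) is unavailable.
All of (d)'s requirements are met (the employer is a non-profit; aggregate throughput is 6,480 units, below the 7,340 units limit; the employer's headcount is 23, under the 28 limit). But: (p) operates against (d): a current Annual Clearance is held. So (d) is unavailable.
Exception (e) does not apply: the business's age is 12 months, not under 10 months.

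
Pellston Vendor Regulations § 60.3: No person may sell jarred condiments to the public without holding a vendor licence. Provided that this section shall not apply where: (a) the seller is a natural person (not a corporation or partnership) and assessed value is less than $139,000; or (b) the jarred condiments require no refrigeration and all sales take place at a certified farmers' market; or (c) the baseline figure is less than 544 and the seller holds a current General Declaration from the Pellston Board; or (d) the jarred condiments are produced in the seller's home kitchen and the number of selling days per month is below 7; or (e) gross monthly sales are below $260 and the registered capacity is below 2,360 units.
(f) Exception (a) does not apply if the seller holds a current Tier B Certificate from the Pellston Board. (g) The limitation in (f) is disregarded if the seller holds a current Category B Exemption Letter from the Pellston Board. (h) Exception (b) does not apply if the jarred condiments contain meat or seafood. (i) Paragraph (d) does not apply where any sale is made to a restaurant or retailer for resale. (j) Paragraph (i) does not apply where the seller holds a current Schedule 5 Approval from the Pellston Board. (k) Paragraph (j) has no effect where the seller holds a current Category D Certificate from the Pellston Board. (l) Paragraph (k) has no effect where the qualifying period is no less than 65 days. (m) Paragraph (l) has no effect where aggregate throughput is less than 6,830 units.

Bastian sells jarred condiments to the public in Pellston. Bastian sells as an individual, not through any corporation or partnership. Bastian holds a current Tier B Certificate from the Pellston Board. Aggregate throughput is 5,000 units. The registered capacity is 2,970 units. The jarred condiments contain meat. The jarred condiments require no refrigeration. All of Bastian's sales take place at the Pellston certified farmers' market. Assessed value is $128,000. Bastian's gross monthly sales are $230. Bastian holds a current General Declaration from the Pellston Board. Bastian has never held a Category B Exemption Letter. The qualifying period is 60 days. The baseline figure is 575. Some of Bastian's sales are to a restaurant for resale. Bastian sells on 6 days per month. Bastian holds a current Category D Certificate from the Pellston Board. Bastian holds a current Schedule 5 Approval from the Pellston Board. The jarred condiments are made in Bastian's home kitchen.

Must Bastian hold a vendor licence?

Yes — Bastian must hold a vendor licence.

Exception (a): the seller is a natural person; assessed value is $128,000, less than the $139,000 limit — every condition holds. But applying paragraphs (f)–(g): (f) is triggered — a current Tier B Certificate is held. (g) is not triggered (no current Category B Exemption Letter is held), so (f) stands. Exception (a) does not apply.
Exception (b)'s conditions are all satisfied: the jarred condiments are shelf-stable; all sales are at a certified farmers' market. But: (h) operates against (b): the jarred condiments contain meat. (b) is therefore removed.
Exception (c) fails — the baseline figure is 575, not less than 544.
Exception (d)'s conditions are all satisfied: the jarred condiments are home-kitchen produced; the number of selling days per month is 6, below the 7 limit. But: (i) operates against (d): some sales are to a restaurant for resale. (j) applies (a current Schedule 5 Approval is held), but is itself disapplied by (k): (k) operates against (j): a current Category D Certificate is held. (l), which would lift (k), is not engaged — the qualifying period is 60 days, short of 65 days. (d) is therefore removed.
Exception (e) does not apply: the registered capacity is 2,970 units, not below 2,360 units.
No exception applies. The general rule governs.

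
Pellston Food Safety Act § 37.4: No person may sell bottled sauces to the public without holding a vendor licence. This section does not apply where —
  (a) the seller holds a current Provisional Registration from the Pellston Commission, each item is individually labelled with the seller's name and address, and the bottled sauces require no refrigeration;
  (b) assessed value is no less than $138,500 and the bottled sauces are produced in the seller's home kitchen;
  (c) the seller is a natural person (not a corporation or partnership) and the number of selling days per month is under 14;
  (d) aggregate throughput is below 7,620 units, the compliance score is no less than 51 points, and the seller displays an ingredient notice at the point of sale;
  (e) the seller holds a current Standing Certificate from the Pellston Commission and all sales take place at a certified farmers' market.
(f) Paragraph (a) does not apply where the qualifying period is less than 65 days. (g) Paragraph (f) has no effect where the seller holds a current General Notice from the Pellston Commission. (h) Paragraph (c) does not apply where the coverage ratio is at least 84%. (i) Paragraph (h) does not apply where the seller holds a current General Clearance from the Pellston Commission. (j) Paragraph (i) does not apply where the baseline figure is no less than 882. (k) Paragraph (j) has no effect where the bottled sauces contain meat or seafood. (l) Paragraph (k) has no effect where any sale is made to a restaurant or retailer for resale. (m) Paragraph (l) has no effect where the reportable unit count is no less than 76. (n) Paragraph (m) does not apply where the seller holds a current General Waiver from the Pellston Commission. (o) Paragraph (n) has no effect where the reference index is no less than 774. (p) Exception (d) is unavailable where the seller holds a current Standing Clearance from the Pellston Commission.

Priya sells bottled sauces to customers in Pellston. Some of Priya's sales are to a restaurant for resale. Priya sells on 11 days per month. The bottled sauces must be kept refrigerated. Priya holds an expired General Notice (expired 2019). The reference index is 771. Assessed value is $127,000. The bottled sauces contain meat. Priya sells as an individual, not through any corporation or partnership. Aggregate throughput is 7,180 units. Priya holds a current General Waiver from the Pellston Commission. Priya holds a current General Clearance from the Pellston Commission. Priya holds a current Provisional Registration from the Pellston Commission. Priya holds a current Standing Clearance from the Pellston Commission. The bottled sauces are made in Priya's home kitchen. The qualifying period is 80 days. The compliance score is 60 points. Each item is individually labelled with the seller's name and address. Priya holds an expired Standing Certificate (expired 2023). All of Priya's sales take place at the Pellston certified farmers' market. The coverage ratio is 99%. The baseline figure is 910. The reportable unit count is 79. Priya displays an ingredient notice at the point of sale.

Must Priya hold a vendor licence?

Yes — Priya must hold a vendor licence.

Exception (a) fails — the bottled sauces require refrigeration.
Exception (b) does not apply: assessed value is $127,000, short of $138,500.
All of (c)'s requirements are met (the seller is a natural person; the number of selling days per month is 11, under the 14 limit). Turning to paragraphs (h)–(o): (h) operates against (c): the coverage ratio is 99%, meeting the 84% threshold. (i) would limit (h) — a current General Clearance is held — but (j) sets (i) aside: (j) operates — the baseline figure is 910, meeting the 882 threshold. (k) would limit (j) — the bottled sauces contain meat — but (l) sets (k) aside: (l) operates against (k): some sales are to a restaurant for resale. (m) would limit (l) — the reportable unit count is 79, meeting the 76 threshold — but (n) sets (m) aside: (n) is triggered — a current General Waiver is held. (o), which would lift (n), is inapplicable — the reference index is 771, short of 774. So (c) is unavailable.
Exception (d): aggregate throughput is 7,180 units, below the 7,620 units limit; the compliance score is 60 points, meeting the 51 points threshold; an ingredient notice is displayed — every condition holds. But: (p) operates against (d): a current Standing Clearance is held. Exception (d) does not apply.
Exception (e) does not apply: no current Standing Certificate is held.
Every exception is unavailable, so the rule governs.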